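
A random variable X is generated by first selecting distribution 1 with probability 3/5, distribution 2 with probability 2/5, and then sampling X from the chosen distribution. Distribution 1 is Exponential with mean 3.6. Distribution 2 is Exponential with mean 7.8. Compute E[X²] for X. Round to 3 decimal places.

64.224

For each component E[X²] = Var + (mean)², giving 1: 25.92; 2: 121.68.
Overall E[X²] = 0.6·25.92 + 0.4·121.68 = 64.224.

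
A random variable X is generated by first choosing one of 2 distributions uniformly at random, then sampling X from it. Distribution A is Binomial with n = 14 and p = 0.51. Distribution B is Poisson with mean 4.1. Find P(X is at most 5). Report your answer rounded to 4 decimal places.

0.4800

Conditional on each component, P(X ≤ 5): A: 0.190646; B: 0.769312.
By total probability, P(X ≤ 5) = 0.5·0.190646 + 0.5·0.769312 = 0.479979.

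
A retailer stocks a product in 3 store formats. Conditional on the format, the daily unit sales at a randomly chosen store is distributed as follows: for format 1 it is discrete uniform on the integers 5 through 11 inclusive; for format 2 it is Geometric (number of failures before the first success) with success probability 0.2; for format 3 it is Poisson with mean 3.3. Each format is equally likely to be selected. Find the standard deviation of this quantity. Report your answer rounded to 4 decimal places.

Per component, 1: μ=8, E[X²]=68; 2: μ=4, E[X²]=36; 3: μ=3.3, E[X²]=14.19.
E[X] = 0.333333·8 + 0.333333·4 + 0.333333·3.3 = 5.1.
E[X²] = 0.333333·68 + 0.333333·36 + 0.333333·14.19 = 39.3967.
Var(X) = E[X²] − (E[X])² = 39.3967 − 26.01 = 13.3867.
SD(X) = √13.3867 = 3.65878.

3.6588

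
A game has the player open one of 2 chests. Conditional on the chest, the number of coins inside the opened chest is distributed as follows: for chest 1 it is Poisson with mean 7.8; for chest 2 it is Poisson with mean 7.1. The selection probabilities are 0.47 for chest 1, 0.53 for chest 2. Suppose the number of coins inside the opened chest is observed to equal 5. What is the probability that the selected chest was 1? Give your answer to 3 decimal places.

0.413

Likelihoods P(X=5 | ·): 1: 0.0985814; 2: 0.124057.
Posterior ∝ prior × likelihood. Numerator for 1: 0.47·0.0985814 = 0.0463332.
Normalizing constant: 0.47·0.0985814 + 0.53·0.124057 = 0.112083.
P(1 | observation) = 0.0463332 / 0.112083 = 0.413383.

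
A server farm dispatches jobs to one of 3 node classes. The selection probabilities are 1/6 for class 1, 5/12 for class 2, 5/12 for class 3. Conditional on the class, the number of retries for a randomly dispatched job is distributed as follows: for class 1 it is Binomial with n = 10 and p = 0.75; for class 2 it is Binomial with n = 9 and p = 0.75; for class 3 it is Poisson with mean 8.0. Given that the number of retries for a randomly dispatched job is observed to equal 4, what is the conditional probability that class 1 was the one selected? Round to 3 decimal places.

Likelihoods P(X=4 | ·): 1: 0.016222; 2: 0.0389328; 3: 0.0572523.
Posterior ∝ prior × likelihood. Numerator for 1: 0.166667·0.016222 = 0.00270367.
Normalizing constant: 0.166667·0.016222 + 0.416667·0.0389328 + 0.416667·0.0572523 = 0.0427808.
P(1 | observation) = 0.00270367 / 0.0427808 = 0.0631982.

0.063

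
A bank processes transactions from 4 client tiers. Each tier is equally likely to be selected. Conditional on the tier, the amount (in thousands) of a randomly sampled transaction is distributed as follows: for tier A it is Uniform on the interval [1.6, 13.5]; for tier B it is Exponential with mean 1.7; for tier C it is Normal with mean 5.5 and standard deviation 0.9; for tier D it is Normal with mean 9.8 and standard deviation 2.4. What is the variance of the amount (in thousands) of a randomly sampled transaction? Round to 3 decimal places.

14.192

Per component, A: μ=7.55, E[X²]=68.8033; B: μ=1.7, E[X²]=5.78; C: μ=5.5, E[X²]=31.06; D: μ=9.8, E[X²]=101.8.
E[X] = 0.25·7.55 + 0.25·1.7 + 0.25·5.5 + 0.25·9.8 = 6.1375.
E[X²] = 0.25·68.8033 + 0.25·5.78 + 0.25·31.06 + 0.25·101.8 = 51.8608.
Var(X) = E[X²] − (E[X])² = 51.8608 − 37.6689 = 14.1919.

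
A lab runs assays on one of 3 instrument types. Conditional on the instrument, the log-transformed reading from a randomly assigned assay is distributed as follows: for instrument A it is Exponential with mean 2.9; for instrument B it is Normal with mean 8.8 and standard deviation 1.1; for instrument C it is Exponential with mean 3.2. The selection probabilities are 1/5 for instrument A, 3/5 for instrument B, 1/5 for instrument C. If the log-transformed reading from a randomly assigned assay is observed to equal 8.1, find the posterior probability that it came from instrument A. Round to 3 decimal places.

Likelihoods f(8.1 | ·): A: 0.0211141; B: 0.296198; C: 0.0248623.
Posterior ∝ prior × likelihood. Numerator for A: 0.2·0.0211141 = 0.00422282.
Normalizing constant: 0.2·0.0211141 + 0.6·0.296198 + 0.2·0.0248623 = 0.186914.
P(A | observation) = 0.00422282 / 0.186914 = 0.0225923.

0.023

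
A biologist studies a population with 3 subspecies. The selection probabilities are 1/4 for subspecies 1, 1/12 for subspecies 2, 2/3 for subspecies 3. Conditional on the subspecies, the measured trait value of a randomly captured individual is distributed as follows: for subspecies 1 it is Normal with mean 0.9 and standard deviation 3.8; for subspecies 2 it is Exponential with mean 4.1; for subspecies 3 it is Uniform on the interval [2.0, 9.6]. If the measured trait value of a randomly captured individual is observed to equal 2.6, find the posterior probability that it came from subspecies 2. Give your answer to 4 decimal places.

Likelihoods f(2.6 | ·): 1: 0.0949876; 2: 0.129363; 3: 0.131579.
Posterior ∝ prior × likelihood. Numerator for 2: 0.0833333·0.129363 = 0.0107802.
Normalizing constant: 0.25·0.0949876 + 0.0833333·0.129363 + 0.666667·0.131579 = 0.122246.
P(2 | observation) = 0.0107802 / 0.122246 = 0.0881845.

0.0882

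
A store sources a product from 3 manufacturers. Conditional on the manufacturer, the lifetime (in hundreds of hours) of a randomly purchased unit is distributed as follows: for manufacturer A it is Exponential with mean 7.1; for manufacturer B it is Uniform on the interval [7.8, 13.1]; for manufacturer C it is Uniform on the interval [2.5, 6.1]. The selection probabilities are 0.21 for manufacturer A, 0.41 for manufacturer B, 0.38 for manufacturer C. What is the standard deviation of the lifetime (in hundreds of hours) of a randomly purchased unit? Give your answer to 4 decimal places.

4.4092

Per component, A: μ=7.1, E[X²]=100.82; B: μ=10.45, E[X²]=111.543; C: μ=4.3, E[X²]=19.57.
E[X] = 0.21·7.1 + 0.41·10.45 + 0.38·4.3 = 7.4095.
E[X²] = 0.21·100.82 + 0.41·111.543 + 0.38·19.57 = 74.3416.
Var(X) = E[X²] − (E[X])² = 74.3416 − 54.9007 = 19.4409.
SD(X) = √19.4409 = 4.40918.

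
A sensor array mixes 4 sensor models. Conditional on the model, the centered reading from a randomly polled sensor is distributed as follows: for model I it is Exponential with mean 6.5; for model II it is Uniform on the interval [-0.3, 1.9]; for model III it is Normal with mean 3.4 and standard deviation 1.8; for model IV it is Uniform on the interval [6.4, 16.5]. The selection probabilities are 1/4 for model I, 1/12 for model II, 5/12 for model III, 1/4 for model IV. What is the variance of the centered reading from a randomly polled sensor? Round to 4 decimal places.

26.6286

Per component, I: μ=6.5, E[X²]=84.5; II: μ=0.8, E[X²]=1.04333; III: μ=3.4, E[X²]=14.8; IV: μ=11.45, E[X²]=139.603.
E[X] = 0.25·6.5 + 0.0833333·0.8 + 0.416667·3.4 + 0.25·11.45 = 5.97083.
E[X²] = 0.25·84.5 + 0.0833333·1.04333 + 0.416667·14.8 + 0.25·139.603 = 62.2794.
Var(X) = E[X²] − (E[X])² = 62.2794 − 35.6509 = 26.6286.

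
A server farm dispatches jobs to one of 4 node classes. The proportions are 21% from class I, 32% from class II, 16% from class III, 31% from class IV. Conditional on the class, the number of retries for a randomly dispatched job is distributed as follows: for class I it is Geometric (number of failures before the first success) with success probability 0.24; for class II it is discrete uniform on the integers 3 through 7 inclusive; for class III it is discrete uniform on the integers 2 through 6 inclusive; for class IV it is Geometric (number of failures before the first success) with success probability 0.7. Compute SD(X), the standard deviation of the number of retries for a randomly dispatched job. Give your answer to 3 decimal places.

2.723

Per component, I: μ=3.16667, E[X²]=23.2222; II: μ=5, E[X²]=27; III: μ=4, E[X²]=18; IV: μ=0.428571, E[X²]=0.795918.
E[X] = 0.21·3.16667 + 0.32·5 + 0.16·4 + 0.31·0.428571 = 3.03786.
E[X²] = 0.21·23.2222 + 0.32·27 + 0.16·18 + 0.31·0.795918 = 16.6434.
Var(X) = E[X²] − (E[X])² = 16.6434 − 9.22858 = 7.41483.
SD(X) = √7.41483 = 2.72302.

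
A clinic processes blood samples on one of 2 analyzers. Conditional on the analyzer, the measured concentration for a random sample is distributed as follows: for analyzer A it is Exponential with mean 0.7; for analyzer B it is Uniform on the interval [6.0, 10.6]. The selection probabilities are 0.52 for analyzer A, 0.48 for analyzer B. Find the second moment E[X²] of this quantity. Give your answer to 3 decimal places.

For each component E[X²] = Var + (mean)², giving A: 0.98; B: 70.6533.
Overall E[X²] = 0.52·0.98 + 0.48·70.6533 = 34.4232.

34.423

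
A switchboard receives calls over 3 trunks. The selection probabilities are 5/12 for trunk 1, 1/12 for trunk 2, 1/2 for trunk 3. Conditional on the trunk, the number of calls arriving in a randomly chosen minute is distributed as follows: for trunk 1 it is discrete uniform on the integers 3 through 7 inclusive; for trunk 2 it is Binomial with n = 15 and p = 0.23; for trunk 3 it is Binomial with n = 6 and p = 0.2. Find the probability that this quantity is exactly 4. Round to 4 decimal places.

0.1090

Conditional on each trunk, P(X = 4): 1: 0.2; 2: 0.215497; 3: 0.01536.
By total probability, P(X = 4) = 0.416667·0.2 + 0.0833333·0.215497 + 0.5·0.01536 = 0.108971.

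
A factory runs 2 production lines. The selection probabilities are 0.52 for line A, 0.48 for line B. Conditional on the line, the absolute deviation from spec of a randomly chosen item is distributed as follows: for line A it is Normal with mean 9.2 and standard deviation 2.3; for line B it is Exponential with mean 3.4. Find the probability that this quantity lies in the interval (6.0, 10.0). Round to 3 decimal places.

0.345

Conditional on each line, P(6.0 < X < 10.0): A: 0.553948; B: 0.118434.
By total probability, P(6.0 < X < 10.0) = 0.52·0.553948 + 0.48·0.118434 = 0.344901.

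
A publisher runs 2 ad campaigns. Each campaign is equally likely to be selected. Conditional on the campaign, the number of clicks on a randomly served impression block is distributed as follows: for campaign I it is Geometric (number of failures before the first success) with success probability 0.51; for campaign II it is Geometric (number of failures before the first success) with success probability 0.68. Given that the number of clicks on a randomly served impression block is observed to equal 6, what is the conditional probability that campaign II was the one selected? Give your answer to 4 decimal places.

0.0937

Likelihoods P(X=6 | ·): I: 0.00705906; II: 0.000730144.
Posterior ∝ prior × likelihood. Numerator for II: 0.5·0.000730144 = 0.000365072.
Normalizing constant: 0.5·0.00705906 + 0.5·0.000730144 = 0.0038946.
P(II | observation) = 0.000365072 / 0.0038946 = 0.093738.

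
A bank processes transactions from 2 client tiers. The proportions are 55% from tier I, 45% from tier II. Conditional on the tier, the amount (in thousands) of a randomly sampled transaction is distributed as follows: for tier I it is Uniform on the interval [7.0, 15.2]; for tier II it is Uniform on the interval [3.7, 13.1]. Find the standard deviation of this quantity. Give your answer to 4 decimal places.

2.8635

Per component, I: μ=11.1, E[X²]=128.813; II: μ=8.4, E[X²]=77.9233.
E[X] = 0.55·11.1 + 0.45·8.4 = 9.885.
E[X²] = 0.55·128.813 + 0.45·77.9233 = 105.913.
Var(X) = E[X²] − (E[X])² = 105.913 − 97.7132 = 8.19961.
SD(X) = √8.19961 = 2.8635.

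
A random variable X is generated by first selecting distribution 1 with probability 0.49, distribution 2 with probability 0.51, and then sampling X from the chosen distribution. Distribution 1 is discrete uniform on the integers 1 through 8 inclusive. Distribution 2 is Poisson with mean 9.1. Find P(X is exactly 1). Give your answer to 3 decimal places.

0.062

Conditional on each component, P(X = 1): 1: 0.125; 2: 0.00101616.
By total probability, P(X = 1) = 0.49·0.125 + 0.51·0.00101616 = 0.0617682.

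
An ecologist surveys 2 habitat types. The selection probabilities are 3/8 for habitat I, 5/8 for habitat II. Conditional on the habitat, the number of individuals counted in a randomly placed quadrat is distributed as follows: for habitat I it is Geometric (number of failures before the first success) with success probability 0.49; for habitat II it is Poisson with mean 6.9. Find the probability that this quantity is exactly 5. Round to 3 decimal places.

0.088

Conditional on each habitat, P(X = 5): I: 0.0169062; II: 0.131351.
By total probability, P(X = 5) = 0.375·0.0169062 + 0.625·0.131351 = 0.088434.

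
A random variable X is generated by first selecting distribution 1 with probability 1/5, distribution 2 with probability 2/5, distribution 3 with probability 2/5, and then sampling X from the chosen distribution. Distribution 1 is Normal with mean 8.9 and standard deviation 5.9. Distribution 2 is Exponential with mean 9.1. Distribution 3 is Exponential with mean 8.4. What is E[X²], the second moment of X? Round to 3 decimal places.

For each component E[X²] = Var + (mean)², giving 1: 114.02; 2: 165.62; 3: 141.12.
Overall E[X²] = 0.2·114.02 + 0.4·165.62 + 0.4·141.12 = 145.5.

145.500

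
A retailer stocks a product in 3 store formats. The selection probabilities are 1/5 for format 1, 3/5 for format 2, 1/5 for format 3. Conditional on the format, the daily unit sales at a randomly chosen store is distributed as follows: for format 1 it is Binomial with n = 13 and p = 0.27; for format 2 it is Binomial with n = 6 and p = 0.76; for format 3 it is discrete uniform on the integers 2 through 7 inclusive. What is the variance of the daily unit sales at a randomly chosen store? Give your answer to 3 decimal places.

Per component, 1: μ=3.51, E[X²]=14.8824; 2: μ=4.56, E[X²]=21.888; 3: μ=4.5, E[X²]=23.1667.
E[X] = 0.2·3.51 + 0.6·4.56 + 0.2·4.5 = 4.338.
E[X²] = 0.2·14.8824 + 0.6·21.888 + 0.2·23.1667 = 20.7426.
Var(X) = E[X²] − (E[X])² = 20.7426 − 18.8182 = 1.92437.

1.924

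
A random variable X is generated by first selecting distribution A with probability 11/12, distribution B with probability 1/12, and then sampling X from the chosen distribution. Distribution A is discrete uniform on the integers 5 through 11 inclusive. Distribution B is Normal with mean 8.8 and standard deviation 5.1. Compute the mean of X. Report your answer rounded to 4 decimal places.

8.0667

Component means — A: 8; B: 8.8.
E[X] = 0.916667·8 + 0.0833333·8.8 = 8.06667.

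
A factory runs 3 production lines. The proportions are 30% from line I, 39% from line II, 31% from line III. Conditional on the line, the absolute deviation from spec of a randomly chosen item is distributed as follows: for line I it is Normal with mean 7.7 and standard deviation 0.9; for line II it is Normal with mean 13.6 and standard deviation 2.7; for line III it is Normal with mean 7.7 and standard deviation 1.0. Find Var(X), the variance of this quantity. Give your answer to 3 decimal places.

Per component, I: μ=7.7, E[X²]=60.1; II: μ=13.6, E[X²]=192.25; III: μ=7.7, E[X²]=60.29.
E[X] = 0.3·7.7 + 0.39·13.6 + 0.31·7.7 = 10.001.
E[X²] = 0.3·60.1 + 0.39·192.25 + 0.31·60.29 = 111.697.
Var(X) = E[X²] − (E[X])² = 111.697 − 100.02 = 11.6774.

11.677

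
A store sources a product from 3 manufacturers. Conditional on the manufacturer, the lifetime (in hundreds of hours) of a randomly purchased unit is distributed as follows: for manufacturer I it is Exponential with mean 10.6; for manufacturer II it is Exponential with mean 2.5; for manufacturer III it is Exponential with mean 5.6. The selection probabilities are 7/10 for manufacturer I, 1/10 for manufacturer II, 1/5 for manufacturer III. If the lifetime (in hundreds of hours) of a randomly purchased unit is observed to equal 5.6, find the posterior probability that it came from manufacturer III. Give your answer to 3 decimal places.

0.233

Likelihoods f(5.6 | ·): I: 0.0556231; II: 0.0425834; III: 0.0656928.
Posterior ∝ prior × likelihood. Numerator for III: 0.2·0.0656928 = 0.0131386.
Normalizing constant: 0.7·0.0556231 + 0.1·0.0425834 + 0.2·0.0656928 = 0.0563331.
P(III | observation) = 0.0131386 / 0.0563331 = 0.23323.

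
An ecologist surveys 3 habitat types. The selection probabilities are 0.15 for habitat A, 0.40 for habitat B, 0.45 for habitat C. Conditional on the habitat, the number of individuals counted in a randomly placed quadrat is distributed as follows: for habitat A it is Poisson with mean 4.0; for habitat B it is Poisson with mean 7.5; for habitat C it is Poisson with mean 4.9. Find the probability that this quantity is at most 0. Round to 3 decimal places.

0.006

Conditional on each habitat, P(X ≤ 0): A: 0.0183156; B: 0.000553084; C: 0.00744658.
By total probability, P(X ≤ 0) = 0.15·0.0183156 + 0.4·0.000553084 + 0.45·0.00744658 = 0.00631954.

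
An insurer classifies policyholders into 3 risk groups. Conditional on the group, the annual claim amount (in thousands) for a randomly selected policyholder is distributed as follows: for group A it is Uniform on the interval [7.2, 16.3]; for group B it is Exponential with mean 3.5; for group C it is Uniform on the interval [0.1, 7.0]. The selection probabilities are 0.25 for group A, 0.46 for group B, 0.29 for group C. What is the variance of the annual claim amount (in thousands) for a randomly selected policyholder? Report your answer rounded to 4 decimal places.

Per component, A: μ=11.75, E[X²]=144.963; B: μ=3.5, E[X²]=24.5; C: μ=3.55, E[X²]=16.57.
E[X] = 0.25·11.75 + 0.46·3.5 + 0.29·3.55 = 5.577.
E[X²] = 0.25·144.963 + 0.46·24.5 + 0.29·16.57 = 52.3161.
Var(X) = E[X²] − (E[X])² = 52.3161 − 31.1029 = 21.2132.

21.2132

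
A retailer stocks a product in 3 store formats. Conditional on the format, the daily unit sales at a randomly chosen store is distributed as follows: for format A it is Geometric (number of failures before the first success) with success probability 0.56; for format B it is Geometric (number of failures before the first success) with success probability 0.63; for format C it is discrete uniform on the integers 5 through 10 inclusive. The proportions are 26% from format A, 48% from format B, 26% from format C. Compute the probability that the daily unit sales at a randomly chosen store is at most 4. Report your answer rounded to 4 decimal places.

Conditional on each format, P(X ≤ 4): A: 0.983508; B: 0.993066; C: 0.
By total probability, P(X ≤ 4) = 0.26·0.983508 + 0.48·0.993066 + 0.26·0 = 0.732384.

0.7324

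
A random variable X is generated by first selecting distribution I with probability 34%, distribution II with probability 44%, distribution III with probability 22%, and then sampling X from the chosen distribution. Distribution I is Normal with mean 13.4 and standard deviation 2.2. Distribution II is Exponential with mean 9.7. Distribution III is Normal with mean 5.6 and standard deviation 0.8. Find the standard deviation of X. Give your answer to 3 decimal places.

Per component, I: μ=13.4, E[X²]=184.4; II: μ=9.7, E[X²]=188.18; III: μ=5.6, E[X²]=32.
E[X] = 0.34·13.4 + 0.44·9.7 + 0.22·5.6 = 10.056.
E[X²] = 0.34·184.4 + 0.44·188.18 + 0.22·32 = 152.535.
Var(X) = E[X²] − (E[X])² = 152.535 − 101.123 = 51.4121.
SD(X) = √51.4121 = 7.17022.

7.170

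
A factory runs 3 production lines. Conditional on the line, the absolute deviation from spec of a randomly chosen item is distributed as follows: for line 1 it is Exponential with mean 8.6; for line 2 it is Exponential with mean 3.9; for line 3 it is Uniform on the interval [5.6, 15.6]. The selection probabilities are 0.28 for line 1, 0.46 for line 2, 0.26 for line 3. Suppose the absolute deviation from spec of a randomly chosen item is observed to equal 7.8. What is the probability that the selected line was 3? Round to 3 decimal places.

Likelihoods f(7.8 | ·): 1: 0.0469469; 2: 0.0347014; 3: 0.1.
Posterior ∝ prior × likelihood. Numerator for 3: 0.26·0.1 = 0.026.
Normalizing constant: 0.28·0.0469469 + 0.46·0.0347014 + 0.26·0.1 = 0.0551077.
P(3 | observation) = 0.026 / 0.0551077 = 0.471803.

0.472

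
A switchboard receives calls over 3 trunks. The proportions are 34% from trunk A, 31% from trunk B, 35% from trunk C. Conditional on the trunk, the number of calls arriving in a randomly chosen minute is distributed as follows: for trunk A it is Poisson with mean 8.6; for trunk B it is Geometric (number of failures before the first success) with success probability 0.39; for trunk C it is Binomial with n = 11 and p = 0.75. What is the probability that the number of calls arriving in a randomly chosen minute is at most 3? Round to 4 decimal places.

Conditional on each trunk, P(X ≤ 3): A: 0.0280926; B: 0.861542; C: 0.00118828.
By total probability, P(X ≤ 3) = 0.34·0.0280926 + 0.31·0.861542 + 0.35·0.00118828 = 0.277045.

0.2770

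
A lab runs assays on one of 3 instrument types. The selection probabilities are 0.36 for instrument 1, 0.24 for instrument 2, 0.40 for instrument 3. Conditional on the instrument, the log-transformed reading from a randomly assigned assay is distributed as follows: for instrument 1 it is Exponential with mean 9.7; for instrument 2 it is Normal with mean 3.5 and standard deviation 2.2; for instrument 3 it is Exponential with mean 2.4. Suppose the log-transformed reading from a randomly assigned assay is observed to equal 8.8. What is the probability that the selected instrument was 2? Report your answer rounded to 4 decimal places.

0.1105

Likelihoods f(8.8 | ·): 1: 0.041613; 2: 0.00995923; 3: 0.0106506.
Posterior ∝ prior × likelihood. Numerator for 2: 0.24·0.00995923 = 0.00239022.
Normalizing constant: 0.36·0.041613 + 0.24·0.00995923 + 0.4·0.0106506 = 0.0216312.
P(2 | observation) = 0.00239022 / 0.0216312 = 0.110499.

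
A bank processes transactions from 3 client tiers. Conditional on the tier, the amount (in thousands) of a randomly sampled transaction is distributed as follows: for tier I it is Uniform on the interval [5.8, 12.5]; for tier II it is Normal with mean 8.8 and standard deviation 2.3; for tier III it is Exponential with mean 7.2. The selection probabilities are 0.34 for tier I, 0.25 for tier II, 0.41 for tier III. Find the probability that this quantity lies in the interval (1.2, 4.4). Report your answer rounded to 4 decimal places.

0.1314

Conditional on each tier, P(1.2 < X < 4.4): I: 0; II: 0.0273953; III: 0.303734.
By total probability, P(1.2 < X < 4.4) = 0.34·0 + 0.25·0.0273953 + 0.41·0.303734 = 0.13138.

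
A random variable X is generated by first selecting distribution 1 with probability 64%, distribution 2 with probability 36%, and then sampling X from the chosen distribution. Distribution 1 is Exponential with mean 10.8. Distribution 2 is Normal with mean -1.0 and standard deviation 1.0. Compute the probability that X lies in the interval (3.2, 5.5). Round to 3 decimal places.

Conditional on each component, P(3.2 < X < 5.5): 1: 0.142627; 2: 1.33457e-05.
By total probability, P(3.2 < X < 5.5) = 0.64·0.142627 + 0.36·1.33457e-05 = 0.0912858.

0.091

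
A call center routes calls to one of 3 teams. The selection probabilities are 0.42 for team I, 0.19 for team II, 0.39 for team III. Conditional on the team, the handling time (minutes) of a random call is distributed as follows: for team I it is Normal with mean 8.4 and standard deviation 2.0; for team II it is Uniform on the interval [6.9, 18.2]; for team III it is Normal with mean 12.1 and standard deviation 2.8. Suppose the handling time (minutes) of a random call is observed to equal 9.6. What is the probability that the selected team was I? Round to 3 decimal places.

Likelihoods f(9.6 | ·): I: 0.166612; II: 0.0884956; III: 0.0956409.
Posterior ∝ prior × likelihood. Numerator for I: 0.42·0.166612 = 0.0699772.
Normalizing constant: 0.42·0.166612 + 0.19·0.0884956 + 0.39·0.0956409 = 0.124091.
P(I | observation) = 0.0699772 / 0.124091 = 0.563917.

0.564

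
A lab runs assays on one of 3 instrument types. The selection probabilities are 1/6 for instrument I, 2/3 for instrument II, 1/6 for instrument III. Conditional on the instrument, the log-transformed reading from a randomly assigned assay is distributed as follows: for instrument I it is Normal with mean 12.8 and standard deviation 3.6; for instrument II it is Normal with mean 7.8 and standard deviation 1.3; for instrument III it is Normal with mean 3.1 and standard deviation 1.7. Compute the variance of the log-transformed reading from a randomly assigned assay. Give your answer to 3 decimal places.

11.614

Per component, I: μ=12.8, E[X²]=176.8; II: μ=7.8, E[X²]=62.53; III: μ=3.1, E[X²]=12.5.
E[X] = 0.166667·12.8 + 0.666667·7.8 + 0.166667·3.1 = 7.85.
E[X²] = 0.166667·176.8 + 0.666667·62.53 + 0.166667·12.5 = 73.2367.
Var(X) = E[X²] − (E[X])² = 73.2367 − 61.6225 = 11.6142.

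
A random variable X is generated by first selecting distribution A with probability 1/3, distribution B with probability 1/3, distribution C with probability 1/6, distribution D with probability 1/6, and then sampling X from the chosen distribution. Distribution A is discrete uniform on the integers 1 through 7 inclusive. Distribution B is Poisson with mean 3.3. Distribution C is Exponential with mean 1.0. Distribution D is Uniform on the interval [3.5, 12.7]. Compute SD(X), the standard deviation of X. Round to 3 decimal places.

Per component, A: μ=4, E[X²]=20; B: μ=3.3, E[X²]=14.19; C: μ=1, E[X²]=2; D: μ=8.1, E[X²]=72.6633.
E[X] = 0.333333·4 + 0.333333·3.3 + 0.166667·1 + 0.166667·8.1 = 3.95.
E[X²] = 0.333333·20 + 0.333333·14.19 + 0.166667·2 + 0.166667·72.6633 = 23.8406.
Var(X) = E[X²] − (E[X])² = 23.8406 − 15.6025 = 8.23806.
SD(X) = √8.23806 = 2.8702.

2.870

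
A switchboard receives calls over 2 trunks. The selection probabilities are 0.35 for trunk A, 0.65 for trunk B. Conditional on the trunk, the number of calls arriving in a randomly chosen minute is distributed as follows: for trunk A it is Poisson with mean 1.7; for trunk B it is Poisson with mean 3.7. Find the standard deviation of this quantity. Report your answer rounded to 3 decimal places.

Per component, A: μ=1.7, E[X²]=4.59; B: μ=3.7, E[X²]=17.39.
E[X] = 0.35·1.7 + 0.65·3.7 = 3.
E[X²] = 0.35·4.59 + 0.65·17.39 = 12.91.
Var(X) = E[X²] − (E[X])² = 12.91 − 9 = 3.91.
SD(X) = √3.91 = 1.97737.

1.977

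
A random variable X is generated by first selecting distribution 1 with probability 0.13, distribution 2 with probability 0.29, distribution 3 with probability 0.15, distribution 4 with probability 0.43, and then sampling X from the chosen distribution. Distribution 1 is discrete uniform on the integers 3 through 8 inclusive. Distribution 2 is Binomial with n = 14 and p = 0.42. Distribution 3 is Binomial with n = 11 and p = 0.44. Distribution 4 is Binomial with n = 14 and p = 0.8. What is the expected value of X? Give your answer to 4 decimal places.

Component means — 1: 5.5; 2: 5.88; 3: 4.84; 4: 11.2.
E[X] = 0.13·5.5 + 0.29·5.88 + 0.15·4.84 + 0.43·11.2 = 7.9622.

7.9622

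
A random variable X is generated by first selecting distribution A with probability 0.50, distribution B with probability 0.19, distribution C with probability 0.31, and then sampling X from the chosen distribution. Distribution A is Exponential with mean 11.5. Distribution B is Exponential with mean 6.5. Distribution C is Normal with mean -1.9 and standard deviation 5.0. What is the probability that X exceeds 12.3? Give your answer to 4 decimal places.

Conditional on each component, P(X > 12.3): A: 0.343158; B: 0.150724; C: 0.00225568.
By total probability, P(X > 12.3) = 0.5·0.343158 + 0.19·0.150724 + 0.31·0.00225568 = 0.200916.

0.2009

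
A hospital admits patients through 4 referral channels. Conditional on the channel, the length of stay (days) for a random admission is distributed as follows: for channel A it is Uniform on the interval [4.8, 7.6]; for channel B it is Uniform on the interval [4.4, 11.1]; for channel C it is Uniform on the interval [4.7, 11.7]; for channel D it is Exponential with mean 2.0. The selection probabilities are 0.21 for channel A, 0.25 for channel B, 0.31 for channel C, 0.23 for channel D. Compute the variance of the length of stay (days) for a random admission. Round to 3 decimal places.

Per component, A: μ=6.2, E[X²]=39.0933; B: μ=7.75, E[X²]=63.8033; C: μ=8.2, E[X²]=71.3233; D: μ=2, E[X²]=8.
E[X] = 0.21·6.2 + 0.25·7.75 + 0.31·8.2 + 0.23·2 = 6.2415.
E[X²] = 0.21·39.0933 + 0.25·63.8033 + 0.31·71.3233 + 0.23·8 = 48.1107.
Var(X) = E[X²] − (E[X])² = 48.1107 − 38.9563 = 9.15434.

9.154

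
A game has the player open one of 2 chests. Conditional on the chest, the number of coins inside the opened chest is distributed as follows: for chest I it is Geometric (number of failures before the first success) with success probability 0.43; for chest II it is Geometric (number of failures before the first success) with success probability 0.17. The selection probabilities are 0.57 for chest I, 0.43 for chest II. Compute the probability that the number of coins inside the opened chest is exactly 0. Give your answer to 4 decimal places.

0.3182

Conditional on each chest, P(X = 0): I: 0.43; II: 0.17.
By total probability, P(X = 0) = 0.57·0.43 + 0.43·0.17 = 0.3182.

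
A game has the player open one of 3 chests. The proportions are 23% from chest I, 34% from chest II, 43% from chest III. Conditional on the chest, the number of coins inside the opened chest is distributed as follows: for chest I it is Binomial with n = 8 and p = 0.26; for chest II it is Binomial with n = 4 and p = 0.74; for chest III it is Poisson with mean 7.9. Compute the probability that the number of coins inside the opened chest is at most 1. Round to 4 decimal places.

Conditional on each chest, P(X ≤ 1): I: 0.342666; II: 0.0565947; III: 0.00329962.
By total probability, P(X ≤ 1) = 0.23·0.342666 + 0.34·0.0565947 + 0.43·0.00329962 = 0.0994742.

0.0995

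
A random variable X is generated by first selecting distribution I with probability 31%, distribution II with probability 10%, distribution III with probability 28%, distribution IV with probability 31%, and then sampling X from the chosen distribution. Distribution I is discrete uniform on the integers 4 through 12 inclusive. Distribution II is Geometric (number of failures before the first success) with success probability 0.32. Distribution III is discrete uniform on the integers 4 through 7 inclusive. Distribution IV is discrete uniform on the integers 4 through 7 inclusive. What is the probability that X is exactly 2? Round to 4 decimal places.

0.0148

Conditional on each component, P(X = 2): I: 0; II: 0.147968; III: 0; IV: 0.
By total probability, P(X = 2) = 0.31·0 + 0.1·0.147968 + 0.28·0 + 0.31·0 = 0.0147968.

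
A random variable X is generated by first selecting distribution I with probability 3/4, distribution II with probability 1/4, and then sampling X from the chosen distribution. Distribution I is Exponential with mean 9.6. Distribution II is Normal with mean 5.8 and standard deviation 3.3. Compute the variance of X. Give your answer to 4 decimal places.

74.5500

Per component, I: μ=9.6, E[X²]=184.32; II: μ=5.8, E[X²]=44.53.
E[X] = 0.75·9.6 + 0.25·5.8 = 8.65.
E[X²] = 0.75·184.32 + 0.25·44.53 = 149.373.
Var(X) = E[X²] − (E[X])² = 149.373 − 74.8225 = 74.55.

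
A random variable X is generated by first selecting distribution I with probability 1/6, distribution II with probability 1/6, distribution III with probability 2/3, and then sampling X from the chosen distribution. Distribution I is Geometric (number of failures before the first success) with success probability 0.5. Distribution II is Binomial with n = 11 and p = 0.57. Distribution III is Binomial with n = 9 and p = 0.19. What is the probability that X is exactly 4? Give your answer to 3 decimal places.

0.059

Conditional on each component, P(X = 4): I: 0.03125; II: 0.0946875; III: 0.0572546.
By total probability, P(X = 4) = 0.166667·0.03125 + 0.166667·0.0946875 + 0.666667·0.0572546 = 0.0591593.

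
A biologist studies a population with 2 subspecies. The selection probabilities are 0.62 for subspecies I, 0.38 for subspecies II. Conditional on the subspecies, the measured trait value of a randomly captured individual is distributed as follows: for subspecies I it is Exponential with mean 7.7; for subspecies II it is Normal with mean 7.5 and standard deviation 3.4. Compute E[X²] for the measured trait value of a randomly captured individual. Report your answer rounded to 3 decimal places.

99.287

For each component E[X²] = Var + (mean)², giving I: 118.58; II: 67.81.
Overall E[X²] = 0.62·118.58 + 0.38·67.81 = 99.2874.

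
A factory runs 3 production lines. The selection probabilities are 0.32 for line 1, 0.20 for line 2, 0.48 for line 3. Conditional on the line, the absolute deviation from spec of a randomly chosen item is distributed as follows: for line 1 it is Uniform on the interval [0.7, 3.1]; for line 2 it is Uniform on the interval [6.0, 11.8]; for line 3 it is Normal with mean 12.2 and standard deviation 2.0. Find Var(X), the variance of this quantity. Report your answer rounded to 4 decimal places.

23.1111

Per component, 1: μ=1.9, E[X²]=4.09; 2: μ=8.9, E[X²]=82.0133; 3: μ=12.2, E[X²]=152.84.
E[X] = 0.32·1.9 + 0.2·8.9 + 0.48·12.2 = 8.244.
E[X²] = 0.32·4.09 + 0.2·82.0133 + 0.48·152.84 = 91.0747.
Var(X) = E[X²] − (E[X])² = 91.0747 − 67.9635 = 23.1111.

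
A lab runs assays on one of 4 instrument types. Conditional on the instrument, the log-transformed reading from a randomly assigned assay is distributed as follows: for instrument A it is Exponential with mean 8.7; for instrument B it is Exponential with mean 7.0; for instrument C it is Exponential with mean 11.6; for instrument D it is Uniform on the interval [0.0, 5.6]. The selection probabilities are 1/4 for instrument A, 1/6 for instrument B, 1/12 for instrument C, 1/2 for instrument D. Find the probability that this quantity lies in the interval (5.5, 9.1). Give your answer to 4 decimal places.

Conditional on each instrument, P(5.5 < X < 9.1): A: 0.180082; B: 0.183262; C: 0.166066; D: 0.0178571.
By total probability, P(5.5 < X < 9.1) = 0.25·0.180082 + 0.166667·0.183262 + 0.0833333·0.166066 + 0.5·0.0178571 = 0.0983315.

0.0983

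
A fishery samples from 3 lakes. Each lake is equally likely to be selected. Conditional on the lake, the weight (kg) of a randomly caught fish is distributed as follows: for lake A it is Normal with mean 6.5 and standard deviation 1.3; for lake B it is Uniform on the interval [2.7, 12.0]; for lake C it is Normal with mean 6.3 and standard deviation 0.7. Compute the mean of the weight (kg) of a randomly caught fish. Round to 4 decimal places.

6.7167

Component means — A: 6.5; B: 7.35; C: 6.3.
E[X] = 0.333333·6.5 + 0.333333·7.35 + 0.333333·6.3 = 6.71667.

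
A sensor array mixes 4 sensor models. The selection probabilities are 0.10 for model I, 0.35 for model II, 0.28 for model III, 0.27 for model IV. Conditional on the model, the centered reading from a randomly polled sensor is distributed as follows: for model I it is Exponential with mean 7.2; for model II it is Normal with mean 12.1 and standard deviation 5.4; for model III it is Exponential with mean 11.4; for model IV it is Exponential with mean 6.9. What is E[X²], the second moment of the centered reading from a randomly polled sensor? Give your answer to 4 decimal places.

170.3045

For each component E[X²] = Var + (mean)², giving I: 103.68; II: 175.57; III: 259.92; IV: 95.22.
Overall E[X²] = 0.1·103.68 + 0.35·175.57 + 0.28·259.92 + 0.27·95.22 = 170.305.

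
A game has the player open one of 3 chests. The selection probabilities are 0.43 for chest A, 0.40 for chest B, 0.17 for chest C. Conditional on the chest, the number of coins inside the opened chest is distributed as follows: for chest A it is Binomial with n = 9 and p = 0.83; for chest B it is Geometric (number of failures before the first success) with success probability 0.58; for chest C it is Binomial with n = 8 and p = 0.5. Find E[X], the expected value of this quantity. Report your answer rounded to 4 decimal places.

4.1818

Component means — A: 7.47; B: 0.724138; C: 4.
E[X] = 0.43·7.47 + 0.4·0.724138 + 0.17·4 = 4.18176.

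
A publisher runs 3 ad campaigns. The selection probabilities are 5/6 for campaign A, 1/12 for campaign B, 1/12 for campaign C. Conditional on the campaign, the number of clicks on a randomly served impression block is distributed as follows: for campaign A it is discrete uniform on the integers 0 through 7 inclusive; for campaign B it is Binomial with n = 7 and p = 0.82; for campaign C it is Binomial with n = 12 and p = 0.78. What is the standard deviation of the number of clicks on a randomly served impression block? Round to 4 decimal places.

Per component, A: μ=3.5, E[X²]=17.5; B: μ=5.74, E[X²]=33.9808; C: μ=9.36, E[X²]=89.6688.
E[X] = 0.833333·3.5 + 0.0833333·5.74 + 0.0833333·9.36 = 4.175.
E[X²] = 0.833333·17.5 + 0.0833333·33.9808 + 0.0833333·89.6688 = 24.8875.
Var(X) = E[X²] − (E[X])² = 24.8875 − 17.4306 = 7.45684.
SD(X) = √7.45684 = 2.73072.

2.7307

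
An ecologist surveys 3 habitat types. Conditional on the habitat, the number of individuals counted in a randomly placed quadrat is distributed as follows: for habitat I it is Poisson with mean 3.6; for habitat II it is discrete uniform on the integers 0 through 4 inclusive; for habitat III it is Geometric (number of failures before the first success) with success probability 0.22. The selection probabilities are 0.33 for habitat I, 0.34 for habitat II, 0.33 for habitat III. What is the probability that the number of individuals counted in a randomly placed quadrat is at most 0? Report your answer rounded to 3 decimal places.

0.150

Conditional on each habitat, P(X ≤ 0): I: 0.0273237; II: 0.2; III: 0.22.
By total probability, P(X ≤ 0) = 0.33·0.0273237 + 0.34·0.2 + 0.33·0.22 = 0.149617.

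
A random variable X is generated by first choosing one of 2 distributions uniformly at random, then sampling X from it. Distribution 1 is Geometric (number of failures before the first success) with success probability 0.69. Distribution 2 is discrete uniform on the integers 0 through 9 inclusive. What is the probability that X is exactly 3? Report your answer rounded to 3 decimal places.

0.060

Conditional on each component, P(X = 3): 1: 0.0205558; 2: 0.1.
By total probability, P(X = 3) = 0.5·0.0205558 + 0.5·0.1 = 0.0602779.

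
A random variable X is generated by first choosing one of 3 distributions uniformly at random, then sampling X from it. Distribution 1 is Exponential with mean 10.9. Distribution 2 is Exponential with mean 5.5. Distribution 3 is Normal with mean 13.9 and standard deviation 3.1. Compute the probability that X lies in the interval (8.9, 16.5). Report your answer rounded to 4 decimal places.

Conditional on each component, P(8.9 < X < 16.5): 1: 0.221889; 2: 0.148472; 3: 0.745801.
By total probability, P(8.9 < X < 16.5) = 0.333333·0.221889 + 0.333333·0.148472 + 0.333333·0.745801 = 0.372054.

0.3721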